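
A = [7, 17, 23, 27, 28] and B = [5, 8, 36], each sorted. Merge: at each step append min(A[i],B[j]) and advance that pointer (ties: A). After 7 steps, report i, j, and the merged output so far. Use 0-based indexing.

i=5, j=2, merged so far=[5, 7, 8, 17, 23, 27, 28]

i=0 j=0: A[i]=7>B[j]=5 take 5, j++
i=0 j=1: A[i]=7<=B[j]=8 take 7, i++
i=1 j=1: A[i]=17>B[j]=8 take 8, j++
i=1 j=2: A[i]=17<=B[j]=36 take 17, i++
i=2 j=2: A[i]=23<=B[j]=36 take 23, i++
i=3 j=2: A[i]=27<=B[j]=36 take 27, i++
i=4 j=2: A[i]=28<=B[j]=36 take 28, i++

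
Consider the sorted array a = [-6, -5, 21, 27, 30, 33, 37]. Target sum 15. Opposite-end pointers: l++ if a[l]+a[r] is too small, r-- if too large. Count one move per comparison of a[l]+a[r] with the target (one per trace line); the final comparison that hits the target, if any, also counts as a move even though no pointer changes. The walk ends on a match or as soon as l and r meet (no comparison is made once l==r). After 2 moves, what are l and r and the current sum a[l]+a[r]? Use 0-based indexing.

l=0 r=6: -6+37=31 >15, r--
l=0 r=5: -6+33=27 >15, r--

l=0, r=4, sum=24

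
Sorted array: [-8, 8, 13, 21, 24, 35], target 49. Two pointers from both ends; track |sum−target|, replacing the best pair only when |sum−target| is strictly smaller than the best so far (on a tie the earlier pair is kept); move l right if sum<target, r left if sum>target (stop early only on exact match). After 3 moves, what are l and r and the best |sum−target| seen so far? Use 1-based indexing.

l=4, r=6, best |Δ|=1

[1,6] -8+35=27 d=22 * → l++
[2,6] 8+35=43 d=6 * → l++
[3,6] 13+35=48 d=1 * → l++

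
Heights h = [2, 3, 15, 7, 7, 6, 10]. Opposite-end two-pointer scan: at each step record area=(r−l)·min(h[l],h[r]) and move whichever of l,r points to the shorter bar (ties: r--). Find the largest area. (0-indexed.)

[0,6] min(2,10)*6=12 best=12 * → l++
[1,6] min(3,10)*5=15 best=15 * → l++
[2,6] min(15,10)*4=40 best=40 * → r--
[2,5] min(15,6)*3=18 best=40 → r--
[2,4] min(15,7)*2=14 best=40 → r--
[2,3] min(15,7)*1=7 best=40 → r--

max area = 40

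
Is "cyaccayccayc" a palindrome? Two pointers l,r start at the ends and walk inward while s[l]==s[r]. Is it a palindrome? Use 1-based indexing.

[1,12] 'c'=='c' → l++,r--
[2,11] 'y'=='y' → l++,r--
[3,10] 'a'=='a' → l++,r--
[4,9] 'c'=='c' → l++,r--
[5,8] 'c'=='c' → l++,r--
[6,7] 'a'!='y' → stop

not a palindrome (mismatch at 6,7)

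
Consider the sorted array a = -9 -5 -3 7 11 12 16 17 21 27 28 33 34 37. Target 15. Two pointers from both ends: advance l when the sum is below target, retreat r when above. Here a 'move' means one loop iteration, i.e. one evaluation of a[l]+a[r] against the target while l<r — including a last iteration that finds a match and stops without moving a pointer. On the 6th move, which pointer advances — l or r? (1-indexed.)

[1,14] -9+37=28 >15 → r--
[1,13] -9+34=25 >15 → r--
[1,12] -9+33=24 >15 → r--
[1,11] -9+28=19 >15 → r--
[1,10] -9+27=18 >15 → r--
[1,9] -9+21=12 <15 → l++

l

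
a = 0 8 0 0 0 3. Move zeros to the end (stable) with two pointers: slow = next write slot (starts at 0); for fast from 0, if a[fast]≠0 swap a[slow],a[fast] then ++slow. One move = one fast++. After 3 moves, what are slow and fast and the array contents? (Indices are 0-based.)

(s=0,f=0) a[fast]=0 → fast++
(s=0,f=1) a[fast]=8≠0 swap→a[0]=8 → slow++,fast++
(s=1,f=2) a[fast]=0 → fast++

slow=1, fast=3, a=[8, 0, 0, 0, 0, 3]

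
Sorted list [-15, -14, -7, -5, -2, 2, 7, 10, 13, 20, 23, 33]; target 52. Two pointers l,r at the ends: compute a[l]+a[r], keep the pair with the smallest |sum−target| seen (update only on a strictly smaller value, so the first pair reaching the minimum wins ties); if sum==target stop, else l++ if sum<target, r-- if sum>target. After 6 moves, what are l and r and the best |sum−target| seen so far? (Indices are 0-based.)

[0,11] -15+33=18 d=34 * → l++
[1,11] -14+33=19 d=33 * → l++
[2,11] -7+33=26 d=26 * → l++
[3,11] -5+33=28 d=24 * → l++
[4,11] -2+33=31 d=21 * → l++
[5,11] 2+33=35 d=17 * → l++

l=6, r=11, best |Δ|=17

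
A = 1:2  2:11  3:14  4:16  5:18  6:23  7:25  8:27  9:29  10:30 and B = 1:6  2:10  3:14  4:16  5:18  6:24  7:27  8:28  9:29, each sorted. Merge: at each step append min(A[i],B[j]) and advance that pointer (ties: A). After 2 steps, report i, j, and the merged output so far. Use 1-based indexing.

i=1 j=1: A[i]=2<=B[j]=6 take 2, i++
i=2 j=1: A[i]=11>B[j]=6 take 6, j++

i=2, j=2, merged so far=[2, 6]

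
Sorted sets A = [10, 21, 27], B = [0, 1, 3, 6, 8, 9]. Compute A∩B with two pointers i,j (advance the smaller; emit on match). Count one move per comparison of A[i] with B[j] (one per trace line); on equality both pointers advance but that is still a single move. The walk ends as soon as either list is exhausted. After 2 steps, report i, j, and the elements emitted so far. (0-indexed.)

i=0, j=2, emitted=[]

[i=0,j=0] 10>0 → j++
[i=0,j=1] 10>1 → j++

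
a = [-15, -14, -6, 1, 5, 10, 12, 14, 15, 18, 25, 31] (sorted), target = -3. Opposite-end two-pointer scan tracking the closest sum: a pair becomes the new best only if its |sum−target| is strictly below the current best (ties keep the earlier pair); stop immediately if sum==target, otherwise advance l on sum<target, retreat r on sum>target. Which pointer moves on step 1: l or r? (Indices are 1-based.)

[1,12] -15+31=16 d=19 * → r--

r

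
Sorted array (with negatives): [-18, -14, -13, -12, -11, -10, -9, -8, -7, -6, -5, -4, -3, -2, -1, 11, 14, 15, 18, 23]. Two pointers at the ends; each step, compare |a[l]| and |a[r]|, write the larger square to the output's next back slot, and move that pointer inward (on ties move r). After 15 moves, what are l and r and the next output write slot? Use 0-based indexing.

l=0 r=19: |-18|<=|23| out[19]=529, r--
l=0 r=18: |-18|<=|18| out[18]=324, r--
l=0 r=17: |-18|>|15| out[17]=324, l++
l=1 r=17: |-14|<=|15| out[16]=225, r--
l=1 r=16: |-14|<=|14| out[15]=196, r--
l=1 r=15: |-14|>|11| out[14]=196, l++
l=2 r=15: |-13|>|11| out[13]=169, l++
l=3 r=15: |-12|>|11| out[12]=144, l++
l=4 r=15: |-11|<=|11| out[11]=121, r--
l=4 r=14: |-11|>|-1| out[10]=121, l++
l=5 r=14: |-10|>|-1| out[9]=100, l++
l=6 r=14: |-9|>|-1| out[8]=81, l++
l=7 r=14: |-8|>|-1| out[7]=64, l++
l=8 r=14: |-7|>|-1| out[6]=49, l++
l=9 r=14: |-6|>|-1| out[5]=36, l++

l=10, r=14, next write slot=4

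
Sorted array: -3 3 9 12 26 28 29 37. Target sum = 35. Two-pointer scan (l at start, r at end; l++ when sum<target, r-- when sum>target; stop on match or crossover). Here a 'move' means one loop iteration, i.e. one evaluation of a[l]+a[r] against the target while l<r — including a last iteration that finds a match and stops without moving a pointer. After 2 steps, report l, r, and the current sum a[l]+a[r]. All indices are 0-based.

l=1, r=6, sum=32

[0,7] -3+37=34 <35 → l++
[1,7] 3+37=40 >35 → r--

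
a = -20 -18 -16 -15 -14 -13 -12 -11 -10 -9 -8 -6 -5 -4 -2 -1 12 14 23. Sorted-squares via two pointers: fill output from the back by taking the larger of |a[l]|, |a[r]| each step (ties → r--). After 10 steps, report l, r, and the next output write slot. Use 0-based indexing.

l=7, r=15, next write slot=8

l=0 r=18: |-20|<=|23| out[18]=529, r--
l=0 r=17: |-20|>|14| out[17]=400, l++
l=1 r=17: |-18|>|14| out[16]=324, l++
l=2 r=17: |-16|>|14| out[15]=256, l++
l=3 r=17: |-15|>|14| out[14]=225, l++
l=4 r=17: |-14|<=|14| out[13]=196, r--
l=4 r=16: |-14|>|12| out[12]=196, l++
l=5 r=16: |-13|>|12| out[11]=169, l++
l=6 r=16: |-12|<=|12| out[10]=144, r--
l=6 r=15: |-12|>|-1| out[9]=144, l++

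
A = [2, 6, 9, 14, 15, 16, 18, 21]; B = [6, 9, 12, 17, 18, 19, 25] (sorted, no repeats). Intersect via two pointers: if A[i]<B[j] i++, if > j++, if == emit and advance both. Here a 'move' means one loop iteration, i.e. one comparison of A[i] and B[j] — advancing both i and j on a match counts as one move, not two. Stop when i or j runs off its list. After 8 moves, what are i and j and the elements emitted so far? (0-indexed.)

i=6, j=4, emitted=[6, 9]

[i=0,j=0] 2<6 → i++
[i=1,j=0] 6==6 emit → i++,j++
[i=2,j=1] 9==9 emit → i++,j++
[i=3,j=2] 14>12 → j++
[i=3,j=3] 14<17 → i++
[i=4,j=3] 15<17 → i++
[i=5,j=3] 16<17 → i++
[i=6,j=3] 18>17 → j++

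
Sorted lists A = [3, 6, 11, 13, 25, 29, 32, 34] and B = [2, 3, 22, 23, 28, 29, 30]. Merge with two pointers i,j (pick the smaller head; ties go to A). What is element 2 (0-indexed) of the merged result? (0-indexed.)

merged[2] = 3

i=0 j=0: A[i]=3>B[j]=2 take 2, j++
i=0 j=1: A[i]=3<=B[j]=3 take 3, i++
i=1 j=1: A[i]=6>B[j]=3 take 3, j++
i=1 j=2: A[i]=6<=B[j]=22 take 6, i++
i=2 j=2: A[i]=11<=B[j]=22 take 11, i++
i=3 j=2: A[i]=13<=B[j]=22 take 13, i++
i=4 j=2: A[i]=25>B[j]=22 take 22, j++
i=4 j=3: A[i]=25>B[j]=23 take 23, j++
i=4 j=4: A[i]=25<=B[j]=28 take 25, i++
i=5 j=4: A[i]=29>B[j]=28 take 28, j++
i=5 j=5: A[i]=29<=B[j]=29 take 29, i++
i=6 j=5: A[i]=32>B[j]=29 take 29, j++
i=6 j=6: A[i]=32>B[j]=30 take 30, j++
i=6 j=7: B done, take A[i]=32, i++
i=7 j=7: B done, take A[i]=34, i++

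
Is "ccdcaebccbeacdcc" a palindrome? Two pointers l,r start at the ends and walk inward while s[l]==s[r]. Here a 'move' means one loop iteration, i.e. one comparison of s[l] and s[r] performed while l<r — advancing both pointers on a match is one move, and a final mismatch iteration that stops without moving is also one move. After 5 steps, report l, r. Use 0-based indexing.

[0,15] 'c'=='c' → l++,r--
[1,14] 'c'=='c' → l++,r--
[2,13] 'd'=='d' → l++,r--
[3,12] 'c'=='c' → l++,r--
[4,11] 'a'=='a' → l++,r--

l=5, r=10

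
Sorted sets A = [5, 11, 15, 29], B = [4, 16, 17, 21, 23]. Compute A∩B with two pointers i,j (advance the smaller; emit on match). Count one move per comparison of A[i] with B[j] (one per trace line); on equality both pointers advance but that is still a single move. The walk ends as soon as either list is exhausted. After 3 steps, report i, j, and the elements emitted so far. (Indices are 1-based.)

i=1 j=1: 5>4, j++
i=1 j=2: 5<16, i++
i=2 j=2: 11<16, i++

i=3, j=2, emitted=[]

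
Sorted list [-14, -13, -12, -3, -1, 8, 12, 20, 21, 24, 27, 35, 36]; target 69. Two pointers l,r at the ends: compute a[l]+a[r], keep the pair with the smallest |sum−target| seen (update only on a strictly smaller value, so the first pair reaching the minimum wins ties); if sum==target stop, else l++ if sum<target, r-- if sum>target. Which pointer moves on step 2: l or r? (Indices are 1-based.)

l=1 r=13: -14+36=22 d=47 *, l++
l=2 r=13: -13+36=23 d=46 *, l++

l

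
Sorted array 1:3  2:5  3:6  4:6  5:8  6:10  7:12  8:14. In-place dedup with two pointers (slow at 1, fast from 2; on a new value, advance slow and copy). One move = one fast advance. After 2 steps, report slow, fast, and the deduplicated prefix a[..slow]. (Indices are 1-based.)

slow=1 fast=2: a[fast]=5≠a[slow]=3 write a[2]=5, slow++,fast++
slow=2 fast=3: a[fast]=6≠a[slow]=5 write a[3]=6, slow++,fast++

slow=3, fast=4, prefix=[3, 5, 6]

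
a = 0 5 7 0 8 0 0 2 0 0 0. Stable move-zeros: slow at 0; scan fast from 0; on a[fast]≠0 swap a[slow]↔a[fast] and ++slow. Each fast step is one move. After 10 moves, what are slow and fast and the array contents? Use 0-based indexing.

slow=4, fast=10, a=[5, 7, 8, 2, 0, 0, 0, 0, 0, 0, 0]

slow=0 fast=0: a[fast]=0, fast++
slow=0 fast=1: a[fast]=5≠0 swap→a[0]=5, slow++,fast++
slow=1 fast=2: a[fast]=7≠0 swap→a[1]=7, slow++,fast++
slow=2 fast=3: a[fast]=0, fast++
slow=2 fast=4: a[fast]=8≠0 swap→a[2]=8, slow++,fast++
slow=3 fast=5: a[fast]=0, fast++
slow=3 fast=6: a[fast]=0, fast++
slow=3 fast=7: a[fast]=2≠0 swap→a[3]=2, slow++,fast++
slow=4 fast=8: a[fast]=0, fast++
slow=4 fast=9: a[fast]=0, fast++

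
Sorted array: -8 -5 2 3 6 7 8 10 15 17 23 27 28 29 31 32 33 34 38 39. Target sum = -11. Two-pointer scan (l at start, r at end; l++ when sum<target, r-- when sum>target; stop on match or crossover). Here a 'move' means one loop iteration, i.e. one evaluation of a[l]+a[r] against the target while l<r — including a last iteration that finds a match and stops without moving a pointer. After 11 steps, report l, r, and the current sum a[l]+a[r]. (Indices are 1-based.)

[1,20] -8+39=31 >-11 → r--
[1,19] -8+38=30 >-11 → r--
[1,18] -8+34=26 >-11 → r--
[1,17] -8+33=25 >-11 → r--
[1,16] -8+32=24 >-11 → r--
[1,15] -8+31=23 >-11 → r--
[1,14] -8+29=21 >-11 → r--
[1,13] -8+28=20 >-11 → r--
[1,12] -8+27=19 >-11 → r--
[1,11] -8+23=15 >-11 → r--
[1,10] -8+17=9 >-11 → r--

l=1, r=9, sum=7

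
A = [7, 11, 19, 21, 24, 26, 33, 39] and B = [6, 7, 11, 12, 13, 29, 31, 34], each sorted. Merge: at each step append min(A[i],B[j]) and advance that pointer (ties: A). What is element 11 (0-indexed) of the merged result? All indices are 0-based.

merged[11] = 29

[i=0,j=0] A[i]=7>B[j]=6 take 6 → j++
[i=0,j=1] A[i]=7<=B[j]=7 take 7 → i++
[i=1,j=1] A[i]=11>B[j]=7 take 7 → j++
[i=1,j=2] A[i]=11<=B[j]=11 take 11 → i++
[i=2,j=2] A[i]=19>B[j]=11 take 11 → j++
[i=2,j=3] A[i]=19>B[j]=12 take 12 → j++
[i=2,j=4] A[i]=19>B[j]=13 take 13 → j++
[i=2,j=5] A[i]=19<=B[j]=29 take 19 → i++
[i=3,j=5] A[i]=21<=B[j]=29 take 21 → i++
[i=4,j=5] A[i]=24<=B[j]=29 take 24 → i++
[i=5,j=5] A[i]=26<=B[j]=29 take 26 → i++
[i=6,j=5] A[i]=33>B[j]=29 take 29 → j++
[i=6,j=6] A[i]=33>B[j]=31 take 31 → j++
[i=6,j=7] A[i]=33<=B[j]=34 take 33 → i++
[i=7,j=7] A[i]=39>B[j]=34 take 34 → j++
[i=7,j=8] B done, take A[i]=39 → i++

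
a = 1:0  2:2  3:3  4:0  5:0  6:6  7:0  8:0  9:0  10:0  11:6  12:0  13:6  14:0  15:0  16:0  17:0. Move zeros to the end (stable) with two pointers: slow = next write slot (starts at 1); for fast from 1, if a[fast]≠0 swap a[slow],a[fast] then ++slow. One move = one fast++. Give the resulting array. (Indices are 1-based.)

[2, 3, 6, 6, 6, 0, 0, 0, 0, 0, 0, 0, 0, 0, 0, 0, 0]

slow=1 fast=1: a[fast]=0, fast++
slow=1 fast=2: a[fast]=2≠0 swap→a[1]=2, slow++,fast++
slow=2 fast=3: a[fast]=3≠0 swap→a[2]=3, slow++,fast++
slow=3 fast=4: a[fast]=0, fast++
slow=3 fast=5: a[fast]=0, fast++
slow=3 fast=6: a[fast]=6≠0 swap→a[3]=6, slow++,fast++
slow=4 fast=7: a[fast]=0, fast++
slow=4 fast=8: a[fast]=0, fast++
slow=4 fast=9: a[fast]=0, fast++
slow=4 fast=10: a[fast]=0, fast++
slow=4 fast=11: a[fast]=6≠0 swap→a[4]=6, slow++,fast++
slow=5 fast=12: a[fast]=0, fast++
slow=5 fast=13: a[fast]=6≠0 swap→a[5]=6, slow++,fast++
slow=6 fast=14: a[fast]=0, fast++
slow=6 fast=15: a[fast]=0, fast++
slow=6 fast=16: a[fast]=0, fast++
slow=6 fast=17: a[fast]=0, fast++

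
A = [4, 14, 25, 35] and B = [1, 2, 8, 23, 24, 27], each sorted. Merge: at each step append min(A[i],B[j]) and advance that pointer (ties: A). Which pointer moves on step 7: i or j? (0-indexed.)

j

[i=0,j=0] A[i]=4>B[j]=1 take 1 → j++
[i=0,j=1] A[i]=4>B[j]=2 take 2 → j++
[i=0,j=2] A[i]=4<=B[j]=8 take 4 → i++
[i=1,j=2] A[i]=14>B[j]=8 take 8 → j++
[i=1,j=3] A[i]=14<=B[j]=23 take 14 → i++
[i=2,j=3] A[i]=25>B[j]=23 take 23 → j++
[i=2,j=4] A[i]=25>B[j]=24 take 24 → j++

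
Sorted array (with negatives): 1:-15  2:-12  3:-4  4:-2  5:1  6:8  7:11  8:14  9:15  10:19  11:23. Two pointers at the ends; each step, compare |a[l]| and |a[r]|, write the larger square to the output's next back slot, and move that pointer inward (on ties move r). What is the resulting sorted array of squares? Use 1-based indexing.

[1, 4, 16, 64, 121, 144, 196, 225, 225, 361, 529]

l=1 r=11: |-15|<=|23| out[11]=529, r--
l=1 r=10: |-15|<=|19| out[10]=361, r--
l=1 r=9: |-15|<=|15| out[9]=225, r--
l=1 r=8: |-15|>|14| out[8]=225, l++
l=2 r=8: |-12|<=|14| out[7]=196, r--
l=2 r=7: |-12|>|11| out[6]=144, l++
l=3 r=7: |-4|<=|11| out[5]=121, r--
l=3 r=6: |-4|<=|8| out[4]=64, r--
l=3 r=5: |-4|>|1| out[3]=16, l++
l=4 r=5: |-2|>|1| out[2]=4, l++
l=5 r=5: |1|<=|1| out[1]=1, r--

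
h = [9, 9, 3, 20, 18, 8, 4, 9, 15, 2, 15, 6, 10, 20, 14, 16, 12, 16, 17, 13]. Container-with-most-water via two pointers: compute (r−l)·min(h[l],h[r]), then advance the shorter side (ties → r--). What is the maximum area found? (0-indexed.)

[0,19] min(9,13)*19=171 best=171 * → l++
[1,19] min(9,13)*18=162 best=171 → l++
[2,19] min(3,13)*17=51 best=171 → l++
[3,19] min(20,13)*16=208 best=208 * → r--
[3,18] min(20,17)*15=255 best=255 * → r--
[3,17] min(20,16)*14=224 best=255 → r--
[3,16] min(20,12)*13=156 best=255 → r--
[3,15] min(20,16)*12=192 best=255 → r--
[3,14] min(20,14)*11=154 best=255 → r--
[3,13] min(20,20)*10=200 best=255 → r--
[3,12] min(20,10)*9=90 best=255 → r--
[3,11] min(20,6)*8=48 best=255 → r--
[3,10] min(20,15)*7=105 best=255 → r--
[3,9] min(20,2)*6=12 best=255 → r--
[3,8] min(20,15)*5=75 best=255 → r--
[3,7] min(20,9)*4=36 best=255 → r--
[3,6] min(20,4)*3=12 best=255 → r--
[3,5] min(20,8)*2=16 best=255 → r--
[3,4] min(20,18)*1=18 best=255 → r--

max area = 255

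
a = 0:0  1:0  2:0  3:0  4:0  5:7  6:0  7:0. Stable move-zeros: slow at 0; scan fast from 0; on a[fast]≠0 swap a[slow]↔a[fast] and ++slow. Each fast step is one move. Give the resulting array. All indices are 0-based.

[7, 0, 0, 0, 0, 0, 0, 0]

(s=0,f=0) a[fast]=0 → fast++
(s=0,f=1) a[fast]=0 → fast++
(s=0,f=2) a[fast]=0 → fast++
(s=0,f=3) a[fast]=0 → fast++
(s=0,f=4) a[fast]=0 → fast++
(s=0,f=5) a[fast]=7≠0 swap→a[0]=7 → slow++,fast++
(s=1,f=6) a[fast]=0 → fast++
(s=1,f=7) a[fast]=0 → fast++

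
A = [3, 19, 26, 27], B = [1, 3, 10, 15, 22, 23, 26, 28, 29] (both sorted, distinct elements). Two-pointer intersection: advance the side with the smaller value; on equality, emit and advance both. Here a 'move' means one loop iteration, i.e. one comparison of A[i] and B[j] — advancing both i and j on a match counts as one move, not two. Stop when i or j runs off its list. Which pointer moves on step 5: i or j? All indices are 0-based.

[i=0,j=0] 3>1 → j++
[i=0,j=1] 3==3 emit → i++,j++
[i=1,j=2] 19>10 → j++
[i=1,j=3] 19>15 → j++
[i=1,j=4] 19<22 → i++

i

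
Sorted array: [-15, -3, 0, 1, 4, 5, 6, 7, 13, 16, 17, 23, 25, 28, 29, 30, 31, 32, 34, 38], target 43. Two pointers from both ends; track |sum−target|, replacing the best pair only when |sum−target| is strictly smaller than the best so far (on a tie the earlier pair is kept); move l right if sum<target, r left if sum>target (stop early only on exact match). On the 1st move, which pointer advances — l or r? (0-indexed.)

l

[0,19] -15+38=23 d=20 * → l++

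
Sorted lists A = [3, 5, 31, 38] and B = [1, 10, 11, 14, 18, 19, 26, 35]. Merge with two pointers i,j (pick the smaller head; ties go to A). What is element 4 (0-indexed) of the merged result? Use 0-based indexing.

[i=0,j=0] A[i]=3>B[j]=1 take 1 → j++
[i=0,j=1] A[i]=3<=B[j]=10 take 3 → i++
[i=1,j=1] A[i]=5<=B[j]=10 take 5 → i++
[i=2,j=1] A[i]=31>B[j]=10 take 10 → j++
[i=2,j=2] A[i]=31>B[j]=11 take 11 → j++
[i=2,j=3] A[i]=31>B[j]=14 take 14 → j++
[i=2,j=4] A[i]=31>B[j]=18 take 18 → j++
[i=2,j=5] A[i]=31>B[j]=19 take 19 → j++
[i=2,j=6] A[i]=31>B[j]=26 take 26 → j++
[i=2,j=7] A[i]=31<=B[j]=35 take 31 → i++
[i=3,j=7] A[i]=38>B[j]=35 take 35 → j++
[i=3,j=8] B done, take A[i]=38 → i++

merged[4] = 11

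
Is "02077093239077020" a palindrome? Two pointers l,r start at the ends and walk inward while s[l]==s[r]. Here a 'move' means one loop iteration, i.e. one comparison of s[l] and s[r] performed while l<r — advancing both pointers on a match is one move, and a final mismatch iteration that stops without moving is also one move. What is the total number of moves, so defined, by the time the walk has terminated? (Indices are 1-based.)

8 moves

l=1 r=17: '0'=='0', l++,r--
l=2 r=16: '2'=='2', l++,r--
l=3 r=15: '0'=='0', l++,r--
l=4 r=14: '7'=='7', l++,r--
l=5 r=13: '7'=='7', l++,r--
l=6 r=12: '0'=='0', l++,r--
l=7 r=11: '9'=='9', l++,r--
l=8 r=10: '3'=='3', l++,r--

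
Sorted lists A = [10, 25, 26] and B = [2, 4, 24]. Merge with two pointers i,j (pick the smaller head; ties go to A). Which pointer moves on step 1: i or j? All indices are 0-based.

[i=0,j=0] A[i]=10>B[j]=2 take 2 → j++

j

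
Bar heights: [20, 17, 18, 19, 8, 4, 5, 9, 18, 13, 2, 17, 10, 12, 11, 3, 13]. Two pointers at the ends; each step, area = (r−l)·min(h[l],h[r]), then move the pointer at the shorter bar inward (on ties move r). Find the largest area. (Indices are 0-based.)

[0,16] min(20,13)*16=208 best=208 * → r--
[0,15] min(20,3)*15=45 best=208 → r--
[0,14] min(20,11)*14=154 best=208 → r--
[0,13] min(20,12)*13=156 best=208 → r--
[0,12] min(20,10)*12=120 best=208 → r--
[0,11] min(20,17)*11=187 best=208 → r--
[0,10] min(20,2)*10=20 best=208 → r--
[0,9] min(20,13)*9=117 best=208 → r--
[0,8] min(20,18)*8=144 best=208 → r--
[0,7] min(20,9)*7=63 best=208 → r--
[0,6] min(20,5)*6=30 best=208 → r--
[0,5] min(20,4)*5=20 best=208 → r--
[0,4] min(20,8)*4=32 best=208 → r--
[0,3] min(20,19)*3=57 best=208 → r--
[0,2] min(20,18)*2=36 best=208 → r--
[0,1] min(20,17)*1=17 best=208 → r--

max area = 208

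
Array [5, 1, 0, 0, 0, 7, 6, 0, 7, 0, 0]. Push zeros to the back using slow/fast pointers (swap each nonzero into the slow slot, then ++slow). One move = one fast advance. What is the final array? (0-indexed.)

[5, 1, 7, 6, 7, 0, 0, 0, 0, 0, 0]

(s=0,f=0) a[fast]=5≠0 swap→a[0]=5 → slow++,fast++
(s=1,f=1) a[fast]=1≠0 swap→a[1]=1 → slow++,fast++
(s=2,f=2) a[fast]=0 → fast++
(s=2,f=3) a[fast]=0 → fast++
(s=2,f=4) a[fast]=0 → fast++
(s=2,f=5) a[fast]=7≠0 swap→a[2]=7 → slow++,fast++
(s=3,f=6) a[fast]=6≠0 swap→a[3]=6 → slow++,fast++
(s=4,f=7) a[fast]=0 → fast++
(s=4,f=8) a[fast]=7≠0 swap→a[4]=7 → slow++,fast++
(s=5,f=9) a[fast]=0 → fast++
(s=5,f=10) a[fast]=0 → fast++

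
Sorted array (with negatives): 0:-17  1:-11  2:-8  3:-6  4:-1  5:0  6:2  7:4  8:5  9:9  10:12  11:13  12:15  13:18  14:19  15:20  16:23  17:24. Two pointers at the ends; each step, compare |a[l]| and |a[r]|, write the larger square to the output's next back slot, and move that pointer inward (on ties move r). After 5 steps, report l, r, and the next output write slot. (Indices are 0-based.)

[0,17] |-17|<=|24| out[17]=576 → r--
[0,16] |-17|<=|23| out[16]=529 → r--
[0,15] |-17|<=|20| out[15]=400 → r--
[0,14] |-17|<=|19| out[14]=361 → r--
[0,13] |-17|<=|18| out[13]=324 → r--

l=0, r=12, next write slot=12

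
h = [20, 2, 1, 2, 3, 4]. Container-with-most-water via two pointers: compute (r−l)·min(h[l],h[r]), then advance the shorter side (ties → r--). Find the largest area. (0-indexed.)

[0,5] min(20,4)*5=20 best=20 * → r--
[0,4] min(20,3)*4=12 best=20 → r--
[0,3] min(20,2)*3=6 best=20 → r--
[0,2] min(20,1)*2=2 best=20 → r--
[0,1] min(20,2)*1=2 best=20 → r--

max area = 20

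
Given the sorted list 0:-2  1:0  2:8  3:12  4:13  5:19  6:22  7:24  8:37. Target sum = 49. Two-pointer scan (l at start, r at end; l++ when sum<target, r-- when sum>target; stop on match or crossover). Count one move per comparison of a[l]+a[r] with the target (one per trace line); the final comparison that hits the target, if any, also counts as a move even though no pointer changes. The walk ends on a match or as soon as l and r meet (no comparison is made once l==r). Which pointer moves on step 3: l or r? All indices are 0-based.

l=0 r=8: -2+37=35 <49, l++
l=1 r=8: 0+37=37 <49, l++
l=2 r=8: 8+37=45 <49, l++

l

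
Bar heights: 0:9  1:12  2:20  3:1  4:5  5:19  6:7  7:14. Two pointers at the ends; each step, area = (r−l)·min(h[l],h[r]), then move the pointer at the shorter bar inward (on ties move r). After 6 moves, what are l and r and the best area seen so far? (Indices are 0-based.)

l=0 r=7: min(9,14)*7=63 best=63 *, l++
l=1 r=7: min(12,14)*6=72 best=72 *, l++
l=2 r=7: min(20,14)*5=70 best=72, r--
l=2 r=6: min(20,7)*4=28 best=72, r--
l=2 r=5: min(20,19)*3=57 best=72, r--
l=2 r=4: min(20,5)*2=10 best=72, r--

l=2, r=3, best area=72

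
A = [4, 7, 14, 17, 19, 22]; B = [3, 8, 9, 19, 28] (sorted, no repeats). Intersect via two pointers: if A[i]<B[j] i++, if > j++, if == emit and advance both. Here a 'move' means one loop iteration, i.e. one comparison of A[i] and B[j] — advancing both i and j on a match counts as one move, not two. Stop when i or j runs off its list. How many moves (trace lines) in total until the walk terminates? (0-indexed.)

[i=0,j=0] 4>3 → j++
[i=0,j=1] 4<8 → i++
[i=1,j=1] 7<8 → i++
[i=2,j=1] 14>8 → j++
[i=2,j=2] 14>9 → j++
[i=2,j=3] 14<19 → i++
[i=3,j=3] 17<19 → i++
[i=4,j=3] 19==19 emit → i++,j++
[i=5,j=4] 22<28 → i++

9 moves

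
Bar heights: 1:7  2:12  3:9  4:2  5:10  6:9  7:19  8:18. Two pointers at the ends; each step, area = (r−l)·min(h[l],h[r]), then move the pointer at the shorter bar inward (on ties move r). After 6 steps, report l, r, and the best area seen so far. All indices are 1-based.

l=7, r=8, best area=72

l=1 r=8: min(7,18)*7=49 best=49 *, l++
l=2 r=8: min(12,18)*6=72 best=72 *, l++
l=3 r=8: min(9,18)*5=45 best=72, l++
l=4 r=8: min(2,18)*4=8 best=72, l++
l=5 r=8: min(10,18)*3=30 best=72, l++
l=6 r=8: min(9,18)*2=18 best=72, l++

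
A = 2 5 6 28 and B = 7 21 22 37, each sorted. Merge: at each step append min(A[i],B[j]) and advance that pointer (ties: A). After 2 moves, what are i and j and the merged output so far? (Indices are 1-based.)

i=1 j=1: A[i]=2<=B[j]=7 take 2, i++
i=2 j=1: A[i]=5<=B[j]=7 take 5, i++

i=3, j=1, merged so far=[2, 5]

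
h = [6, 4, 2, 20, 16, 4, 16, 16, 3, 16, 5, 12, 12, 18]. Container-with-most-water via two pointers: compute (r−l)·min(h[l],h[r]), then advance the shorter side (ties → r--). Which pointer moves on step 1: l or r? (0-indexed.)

[0,13] min(6,18)*13=78 best=78 * → l++

l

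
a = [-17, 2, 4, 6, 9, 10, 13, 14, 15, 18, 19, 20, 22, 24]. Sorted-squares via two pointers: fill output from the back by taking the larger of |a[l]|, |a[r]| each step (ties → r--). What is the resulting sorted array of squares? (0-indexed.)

[0,13] |-17|<=|24| out[13]=576 → r--
[0,12] |-17|<=|22| out[12]=484 → r--
[0,11] |-17|<=|20| out[11]=400 → r--
[0,10] |-17|<=|19| out[10]=361 → r--
[0,9] |-17|<=|18| out[9]=324 → r--
[0,8] |-17|>|15| out[8]=289 → l++
[1,8] |2|<=|15| out[7]=225 → r--
[1,7] |2|<=|14| out[6]=196 → r--
[1,6] |2|<=|13| out[5]=169 → r--
[1,5] |2|<=|10| out[4]=100 → r--
[1,4] |2|<=|9| out[3]=81 → r--
[1,3] |2|<=|6| out[2]=36 → r--
[1,2] |2|<=|4| out[1]=16 → r--
[1,1] |2|<=|2| out[0]=4 → r--

[4, 16, 36, 81, 100, 169, 196, 225, 289, 324, 361, 400, 484, 576]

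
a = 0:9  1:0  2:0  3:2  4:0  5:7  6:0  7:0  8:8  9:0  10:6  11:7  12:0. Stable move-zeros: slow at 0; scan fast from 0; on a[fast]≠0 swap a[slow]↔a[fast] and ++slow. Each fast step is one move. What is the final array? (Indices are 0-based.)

(s=0,f=0) a[fast]=9≠0 swap→a[0]=9 → slow++,fast++
(s=1,f=1) a[fast]=0 → fast++
(s=1,f=2) a[fast]=0 → fast++
(s=1,f=3) a[fast]=2≠0 swap→a[1]=2 → slow++,fast++
(s=2,f=4) a[fast]=0 → fast++
(s=2,f=5) a[fast]=7≠0 swap→a[2]=7 → slow++,fast++
(s=3,f=6) a[fast]=0 → fast++
(s=3,f=7) a[fast]=0 → fast++
(s=3,f=8) a[fast]=8≠0 swap→a[3]=8 → slow++,fast++
(s=4,f=9) a[fast]=0 → fast++
(s=4,f=10) a[fast]=6≠0 swap→a[4]=6 → slow++,fast++
(s=5,f=11) a[fast]=7≠0 swap→a[5]=7 → slow++,fast++
(s=6,f=12) a[fast]=0 → fast++

[9, 2, 7, 8, 6, 7, 0, 0, 0, 0, 0, 0, 0]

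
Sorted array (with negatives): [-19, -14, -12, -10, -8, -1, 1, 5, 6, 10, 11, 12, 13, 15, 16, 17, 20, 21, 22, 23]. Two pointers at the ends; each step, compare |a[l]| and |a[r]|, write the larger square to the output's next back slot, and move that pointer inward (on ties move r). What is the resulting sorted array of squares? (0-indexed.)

[0,19] |-19|<=|23| out[19]=529 → r--
[0,18] |-19|<=|22| out[18]=484 → r--
[0,17] |-19|<=|21| out[17]=441 → r--
[0,16] |-19|<=|20| out[16]=400 → r--
[0,15] |-19|>|17| out[15]=361 → l++
[1,15] |-14|<=|17| out[14]=289 → r--
[1,14] |-14|<=|16| out[13]=256 → r--
[1,13] |-14|<=|15| out[12]=225 → r--
[1,12] |-14|>|13| out[11]=196 → l++
[2,12] |-12|<=|13| out[10]=169 → r--
[2,11] |-12|<=|12| out[9]=144 → r--
[2,10] |-12|>|11| out[8]=144 → l++
[3,10] |-10|<=|11| out[7]=121 → r--
[3,9] |-10|<=|10| out[6]=100 → r--
[3,8] |-10|>|6| out[5]=100 → l++
[4,8] |-8|>|6| out[4]=64 → l++
[5,8] |-1|<=|6| out[3]=36 → r--
[5,7] |-1|<=|5| out[2]=25 → r--
[5,6] |-1|<=|1| out[1]=1 → r--
[5,5] |-1|<=|-1| out[0]=1 → r--

[1, 1, 25, 36, 64, 100, 100, 121, 144, 144, 169, 196, 225, 256, 289, 361, 400, 441, 484, 529]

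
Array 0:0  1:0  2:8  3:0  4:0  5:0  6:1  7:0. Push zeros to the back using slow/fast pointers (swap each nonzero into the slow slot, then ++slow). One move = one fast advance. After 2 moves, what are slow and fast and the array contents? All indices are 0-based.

(s=0,f=0) a[fast]=0 → fast++
(s=0,f=1) a[fast]=0 → fast++

slow=0, fast=2, a=[0, 0, 8, 0, 0, 0, 1, 0]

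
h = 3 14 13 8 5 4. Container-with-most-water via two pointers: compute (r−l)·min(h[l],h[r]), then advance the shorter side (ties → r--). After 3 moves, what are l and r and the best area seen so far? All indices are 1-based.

[1,6] min(3,4)*5=15 best=15 * → l++
[2,6] min(14,4)*4=16 best=16 * → r--
[2,5] min(14,5)*3=15 best=16 → r--

l=2, r=4, best area=16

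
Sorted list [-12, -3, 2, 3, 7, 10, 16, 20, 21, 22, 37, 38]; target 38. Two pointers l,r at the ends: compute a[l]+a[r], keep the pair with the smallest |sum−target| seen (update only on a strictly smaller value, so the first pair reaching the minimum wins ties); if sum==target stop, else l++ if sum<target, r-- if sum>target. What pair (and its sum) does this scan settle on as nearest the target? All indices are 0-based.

pair (16, 22) with sum 38 (|Δ|=0)

[0,11] -12+38=26 d=12 * → l++
[1,11] -3+38=35 d=3 * → l++
[2,11] 2+38=40 d=2 * → r--
[2,10] 2+37=39 d=1 * → r--
[2,9] 2+22=24 d=14 → l++
[3,9] 3+22=25 d=13 → l++
[4,9] 7+22=29 d=9 → l++
[5,9] 10+22=32 d=6 → l++
[6,9] 16+22=38 d=0 * → stop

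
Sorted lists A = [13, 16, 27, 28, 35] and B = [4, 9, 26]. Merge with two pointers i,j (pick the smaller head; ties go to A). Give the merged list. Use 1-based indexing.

i=1 j=1: A[i]=13>B[j]=4 take 4, j++
i=1 j=2: A[i]=13>B[j]=9 take 9, j++
i=1 j=3: A[i]=13<=B[j]=26 take 13, i++
i=2 j=3: A[i]=16<=B[j]=26 take 16, i++
i=3 j=3: A[i]=27>B[j]=26 take 26, j++
i=3 j=4: B done, take A[i]=27, i++
i=4 j=4: B done, take A[i]=28, i++
i=5 j=4: B done, take A[i]=35, i++

[4, 9, 13, 16, 26, 27, 28, 35]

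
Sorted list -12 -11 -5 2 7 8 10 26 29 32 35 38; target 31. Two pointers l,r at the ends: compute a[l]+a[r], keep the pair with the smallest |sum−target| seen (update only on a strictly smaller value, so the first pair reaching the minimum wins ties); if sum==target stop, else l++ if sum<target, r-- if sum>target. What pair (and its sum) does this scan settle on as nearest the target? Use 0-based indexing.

pair (2, 29) with sum 31 (|Δ|=0)

[0,11] -12+38=26 d=5 * → l++
[1,11] -11+38=27 d=4 * → l++
[2,11] -5+38=33 d=2 * → r--
[2,10] -5+35=30 d=1 * → l++
[3,10] 2+35=37 d=6 → r--
[3,9] 2+32=34 d=3 → r--
[3,8] 2+29=31 d=0 * → stop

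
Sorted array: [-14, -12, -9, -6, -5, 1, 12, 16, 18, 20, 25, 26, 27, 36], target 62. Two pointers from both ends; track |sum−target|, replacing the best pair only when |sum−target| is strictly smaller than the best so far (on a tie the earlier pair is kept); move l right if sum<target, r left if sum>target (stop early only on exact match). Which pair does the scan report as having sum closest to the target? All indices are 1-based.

pair (26, 36) with sum 62 (|Δ|=0)

l=1 r=14: -14+36=22 d=40 *, l++
l=2 r=14: -12+36=24 d=38 *, l++
l=3 r=14: -9+36=27 d=35 *, l++
l=4 r=14: -6+36=30 d=32 *, l++
l=5 r=14: -5+36=31 d=31 *, l++
l=6 r=14: 1+36=37 d=25 *, l++
l=7 r=14: 12+36=48 d=14 *, l++
l=8 r=14: 16+36=52 d=10 *, l++
l=9 r=14: 18+36=54 d=8 *, l++
l=10 r=14: 20+36=56 d=6 *, l++
l=11 r=14: 25+36=61 d=1 *, l++
l=12 r=14: 26+36=62 d=0 *, stop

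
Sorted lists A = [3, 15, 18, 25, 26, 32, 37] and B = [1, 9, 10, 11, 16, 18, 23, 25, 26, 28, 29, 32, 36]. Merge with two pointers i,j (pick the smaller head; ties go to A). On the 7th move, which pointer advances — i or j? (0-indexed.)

j

[i=0,j=0] A[i]=3>B[j]=1 take 1 → j++
[i=0,j=1] A[i]=3<=B[j]=9 take 3 → i++
[i=1,j=1] A[i]=15>B[j]=9 take 9 → j++
[i=1,j=2] A[i]=15>B[j]=10 take 10 → j++
[i=1,j=3] A[i]=15>B[j]=11 take 11 → j++
[i=1,j=4] A[i]=15<=B[j]=16 take 15 → i++
[i=2,j=4] A[i]=18>B[j]=16 take 16 → j++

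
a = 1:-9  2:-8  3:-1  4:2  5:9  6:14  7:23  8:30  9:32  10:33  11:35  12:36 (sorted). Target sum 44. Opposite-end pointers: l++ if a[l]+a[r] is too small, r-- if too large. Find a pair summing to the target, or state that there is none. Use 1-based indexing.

l=1 r=12: -9+36=27 <44, l++
l=2 r=12: -8+36=28 <44, l++
l=3 r=12: -1+36=35 <44, l++
l=4 r=12: 2+36=38 <44, l++
l=5 r=12: 9+36=45 >44, r--
l=5 r=11: 9+35=44, found

(9, 35)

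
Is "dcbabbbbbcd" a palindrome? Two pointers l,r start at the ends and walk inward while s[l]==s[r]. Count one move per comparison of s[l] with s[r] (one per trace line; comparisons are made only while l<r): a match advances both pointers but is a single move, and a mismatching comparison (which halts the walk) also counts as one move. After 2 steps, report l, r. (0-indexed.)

l=0 r=10: 'd'=='d', l++,r--
l=1 r=9: 'c'=='c', l++,r--

l=2, r=8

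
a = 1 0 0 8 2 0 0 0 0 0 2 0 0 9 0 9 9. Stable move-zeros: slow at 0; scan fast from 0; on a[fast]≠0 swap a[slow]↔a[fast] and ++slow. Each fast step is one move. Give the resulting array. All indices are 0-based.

[1, 8, 2, 2, 9, 9, 9, 0, 0, 0, 0, 0, 0, 0, 0, 0, 0]

(s=0,f=0) a[fast]=1≠0 swap→a[0]=1 → slow++,fast++
(s=1,f=1) a[fast]=0 → fast++
(s=1,f=2) a[fast]=0 → fast++
(s=1,f=3) a[fast]=8≠0 swap→a[1]=8 → slow++,fast++
(s=2,f=4) a[fast]=2≠0 swap→a[2]=2 → slow++,fast++
(s=3,f=5) a[fast]=0 → fast++
(s=3,f=6) a[fast]=0 → fast++
(s=3,f=7) a[fast]=0 → fast++
(s=3,f=8) a[fast]=0 → fast++
(s=3,f=9) a[fast]=0 → fast++
(s=3,f=10) a[fast]=2≠0 swap→a[3]=2 → slow++,fast++
(s=4,f=11) a[fast]=0 → fast++
(s=4,f=12) a[fast]=0 → fast++
(s=4,f=13) a[fast]=9≠0 swap→a[4]=9 → slow++,fast++
(s=5,f=14) a[fast]=0 → fast++
(s=5,f=15) a[fast]=9≠0 swap→a[5]=9 → slow++,fast++
(s=6,f=16) a[fast]=9≠0 swap→a[6]=9 → slow++,fast++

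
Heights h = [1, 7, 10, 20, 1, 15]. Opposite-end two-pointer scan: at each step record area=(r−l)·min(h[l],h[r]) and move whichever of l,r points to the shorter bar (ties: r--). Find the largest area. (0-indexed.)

max area = 30

[0,5] min(1,15)*5=5 best=5 * → l++
[1,5] min(7,15)*4=28 best=28 * → l++
[2,5] min(10,15)*3=30 best=30 * → l++
[3,5] min(20,15)*2=30 best=30 → r--
[3,4] min(20,1)*1=1 best=30 → r--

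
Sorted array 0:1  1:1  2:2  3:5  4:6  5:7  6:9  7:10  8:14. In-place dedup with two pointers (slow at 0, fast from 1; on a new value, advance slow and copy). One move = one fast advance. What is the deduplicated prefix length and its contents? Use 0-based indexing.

length 8; prefix = [1, 2, 5, 6, 7, 9, 10, 14]

slow=0 fast=1: a[fast]=1=a[slow] dup, fast++
slow=0 fast=2: a[fast]=2≠a[slow]=1 write a[1]=2, slow++,fast++
slow=1 fast=3: a[fast]=5≠a[slow]=2 write a[2]=5, slow++,fast++
slow=2 fast=4: a[fast]=6≠a[slow]=5 write a[3]=6, slow++,fast++
slow=3 fast=5: a[fast]=7≠a[slow]=6 write a[4]=7, slow++,fast++
slow=4 fast=6: a[fast]=9≠a[slow]=7 write a[5]=9, slow++,fast++
slow=5 fast=7: a[fast]=10≠a[slow]=9 write a[6]=10, slow++,fast++
slow=6 fast=8: a[fast]=14≠a[slow]=10 write a[7]=14, slow++,fast++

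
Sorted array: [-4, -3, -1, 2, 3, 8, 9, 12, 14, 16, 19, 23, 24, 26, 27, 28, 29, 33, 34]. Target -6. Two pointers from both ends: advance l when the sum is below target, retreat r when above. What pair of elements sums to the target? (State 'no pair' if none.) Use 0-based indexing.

[0,18] -4+34=30 >-6 → r--
[0,17] -4+33=29 >-6 → r--
[0,16] -4+29=25 >-6 → r--
[0,15] -4+28=24 >-6 → r--
[0,14] -4+27=23 >-6 → r--
[0,13] -4+26=22 >-6 → r--
[0,12] -4+24=20 >-6 → r--
[0,11] -4+23=19 >-6 → r--
[0,10] -4+19=15 >-6 → r--
[0,9] -4+16=12 >-6 → r--
[0,8] -4+14=10 >-6 → r--
[0,7] -4+12=8 >-6 → r--
[0,6] -4+9=5 >-6 → r--
[0,5] -4+8=4 >-6 → r--
[0,4] -4+3=-1 >-6 → r--
[0,3] -4+2=-2 >-6 → r--
[0,2] -4+-1=-5 >-6 → r--
[0,1] -4+-3=-7 <-6 → l++

no pair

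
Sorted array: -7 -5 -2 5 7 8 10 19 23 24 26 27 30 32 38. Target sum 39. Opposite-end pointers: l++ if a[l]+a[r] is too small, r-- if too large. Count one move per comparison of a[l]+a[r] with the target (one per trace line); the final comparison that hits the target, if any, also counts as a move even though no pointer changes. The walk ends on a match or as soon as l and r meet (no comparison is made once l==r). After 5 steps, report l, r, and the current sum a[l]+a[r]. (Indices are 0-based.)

l=4, r=13, sum=39

[0,14] -7+38=31 <39 → l++
[1,14] -5+38=33 <39 → l++
[2,14] -2+38=36 <39 → l++
[3,14] 5+38=43 >39 → r--
[3,13] 5+32=37 <39 → l++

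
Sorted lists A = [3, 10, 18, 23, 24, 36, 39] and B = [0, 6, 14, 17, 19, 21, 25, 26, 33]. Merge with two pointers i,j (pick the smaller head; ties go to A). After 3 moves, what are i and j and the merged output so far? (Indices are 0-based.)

i=1, j=2, merged so far=[0, 3, 6]

[i=0,j=0] A[i]=3>B[j]=0 take 0 → j++
[i=0,j=1] A[i]=3<=B[j]=6 take 3 → i++
[i=1,j=1] A[i]=10>B[j]=6 take 6 → j++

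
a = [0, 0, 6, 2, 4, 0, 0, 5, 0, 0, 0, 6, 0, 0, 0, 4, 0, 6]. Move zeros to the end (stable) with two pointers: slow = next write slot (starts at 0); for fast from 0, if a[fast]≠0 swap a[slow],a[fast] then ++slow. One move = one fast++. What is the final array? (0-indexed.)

[6, 2, 4, 5, 6, 4, 6, 0, 0, 0, 0, 0, 0, 0, 0, 0, 0, 0]

slow=0 fast=0: a[fast]=0, fast++
slow=0 fast=1: a[fast]=0, fast++
slow=0 fast=2: a[fast]=6≠0 swap→a[0]=6, slow++,fast++
slow=1 fast=3: a[fast]=2≠0 swap→a[1]=2, slow++,fast++
slow=2 fast=4: a[fast]=4≠0 swap→a[2]=4, slow++,fast++
slow=3 fast=5: a[fast]=0, fast++
slow=3 fast=6: a[fast]=0, fast++
slow=3 fast=7: a[fast]=5≠0 swap→a[3]=5, slow++,fast++
slow=4 fast=8: a[fast]=0, fast++
slow=4 fast=9: a[fast]=0, fast++
slow=4 fast=10: a[fast]=0, fast++
slow=4 fast=11: a[fast]=6≠0 swap→a[4]=6, slow++,fast++
slow=5 fast=12: a[fast]=0, fast++
slow=5 fast=13: a[fast]=0, fast++
slow=5 fast=14: a[fast]=0, fast++
slow=5 fast=15: a[fast]=4≠0 swap→a[5]=4, slow++,fast++
slow=6 fast=16: a[fast]=0, fast++
slow=6 fast=17: a[fast]=6≠0 swap→a[6]=6, slow++,fast++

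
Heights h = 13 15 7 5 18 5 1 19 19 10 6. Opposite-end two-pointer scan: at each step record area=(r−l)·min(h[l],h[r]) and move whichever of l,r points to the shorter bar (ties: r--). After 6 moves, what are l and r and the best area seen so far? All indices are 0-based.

l=0 r=10: min(13,6)*10=60 best=60 *, r--
l=0 r=9: min(13,10)*9=90 best=90 *, r--
l=0 r=8: min(13,19)*8=104 best=104 *, l++
l=1 r=8: min(15,19)*7=105 best=105 *, l++
l=2 r=8: min(7,19)*6=42 best=105, l++
l=3 r=8: min(5,19)*5=25 best=105, l++

l=4, r=8, best area=105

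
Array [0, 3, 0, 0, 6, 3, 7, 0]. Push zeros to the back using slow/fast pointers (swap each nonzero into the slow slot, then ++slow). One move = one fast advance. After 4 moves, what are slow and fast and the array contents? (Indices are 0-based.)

slow=0 fast=0: a[fast]=0, fast++
slow=0 fast=1: a[fast]=3≠0 swap→a[0]=3, slow++,fast++
slow=1 fast=2: a[fast]=0, fast++
slow=1 fast=3: a[fast]=0, fast++

slow=1, fast=4, a=[3, 0, 0, 0, 6, 3, 7, 0]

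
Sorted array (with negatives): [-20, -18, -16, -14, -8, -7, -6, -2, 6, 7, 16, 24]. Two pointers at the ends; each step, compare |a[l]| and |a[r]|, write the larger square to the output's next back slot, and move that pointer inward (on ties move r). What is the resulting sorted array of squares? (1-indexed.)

l=1 r=12: |-20|<=|24| out[12]=576, r--
l=1 r=11: |-20|>|16| out[11]=400, l++
l=2 r=11: |-18|>|16| out[10]=324, l++
l=3 r=11: |-16|<=|16| out[9]=256, r--
l=3 r=10: |-16|>|7| out[8]=256, l++
l=4 r=10: |-14|>|7| out[7]=196, l++
l=5 r=10: |-8|>|7| out[6]=64, l++
l=6 r=10: |-7|<=|7| out[5]=49, r--
l=6 r=9: |-7|>|6| out[4]=49, l++
l=7 r=9: |-6|<=|6| out[3]=36, r--
l=7 r=8: |-6|>|-2| out[2]=36, l++
l=8 r=8: |-2|<=|-2| out[1]=4, r--

[4, 36, 36, 49, 49, 64, 196, 256, 256, 324, 400, 576]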